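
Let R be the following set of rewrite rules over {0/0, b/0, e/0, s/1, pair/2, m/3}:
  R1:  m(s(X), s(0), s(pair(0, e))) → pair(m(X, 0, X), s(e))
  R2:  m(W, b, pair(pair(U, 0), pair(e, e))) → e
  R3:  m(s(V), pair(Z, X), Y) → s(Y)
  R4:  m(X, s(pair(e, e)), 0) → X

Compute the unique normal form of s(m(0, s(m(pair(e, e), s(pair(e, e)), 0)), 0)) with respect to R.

s(0)

1. s(m(0, s(m(pair(e, e), s(pair(e, e)), 0)), 0))  →  s(m(0, s(pair(e, e)), 0))   [R4 at 1.2.1]
2. s(m(0, s(pair(e, e)), 0))  →  s(0)   [R4 at 1]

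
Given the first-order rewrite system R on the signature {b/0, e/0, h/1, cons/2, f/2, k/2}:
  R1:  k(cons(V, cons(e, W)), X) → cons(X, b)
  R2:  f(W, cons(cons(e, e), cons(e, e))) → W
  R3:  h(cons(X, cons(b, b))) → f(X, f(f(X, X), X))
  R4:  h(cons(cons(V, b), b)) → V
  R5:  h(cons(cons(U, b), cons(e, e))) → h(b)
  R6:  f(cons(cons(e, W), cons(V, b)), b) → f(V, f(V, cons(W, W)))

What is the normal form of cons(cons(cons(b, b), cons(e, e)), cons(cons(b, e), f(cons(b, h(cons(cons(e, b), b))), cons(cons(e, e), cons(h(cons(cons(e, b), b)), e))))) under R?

1. cons(cons(cons(b, b), cons(e, e)), cons(cons(b, e), f(cons(b, h(cons(cons(e, b), b))), cons(cons(e, e), cons(h(cons(cons(e, b), b)), e)))))  →  cons(cons(cons(b, b), cons(e, e)), cons(cons(b, e), f(cons(b, e), cons(cons(e, e), cons(h(cons(cons(e, b), b)), e)))))   [R4 at 2.2.1.2]
2. cons(cons(cons(b, b), cons(e, e)), cons(cons(b, e), f(cons(b, e), cons(cons(e, e), cons(h(cons(cons(e, b), b)), e)))))  →  cons(cons(cons(b, b), cons(e, e)), cons(cons(b, e), f(cons(b, e), cons(cons(e, e), cons(e, e)))))   [R4 at 2.2.2.2.1]
3. cons(cons(cons(b, b), cons(e, e)), cons(cons(b, e), f(cons(b, e), cons(cons(e, e), cons(e, e)))))  →  cons(cons(cons(b, b), cons(e, e)), cons(cons(b, e), cons(b, e)))   [R2 at 2.2]

cons(cons(cons(b, b), cons(e, e)), cons(cons(b, e), cons(b, e)))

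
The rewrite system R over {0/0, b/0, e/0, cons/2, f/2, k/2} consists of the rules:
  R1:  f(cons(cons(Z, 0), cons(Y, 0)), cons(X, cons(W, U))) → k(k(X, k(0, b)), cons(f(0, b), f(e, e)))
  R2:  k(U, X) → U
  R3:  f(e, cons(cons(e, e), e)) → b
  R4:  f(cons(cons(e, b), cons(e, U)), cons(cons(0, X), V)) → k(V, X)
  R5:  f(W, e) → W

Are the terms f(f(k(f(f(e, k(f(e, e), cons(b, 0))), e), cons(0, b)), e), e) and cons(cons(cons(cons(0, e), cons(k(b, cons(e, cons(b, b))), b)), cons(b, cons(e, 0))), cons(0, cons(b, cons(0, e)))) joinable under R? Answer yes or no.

no — NF(t₁) = e, NF(t₂) = cons(cons(cons(cons(0, e), cons(b, b)), cons(b, cons(e, 0))), cons(0, cons(b, cons(0, e))))

Reduce t₁ = f(f(k(f(f(e, k(f(e, e), cons(b, 0))), e), cons(0, b)), e), e):
1. f(f(k(f(f(e, k(f(e, e), cons(b, 0))), e), cons(0, b)), e), e)  →  f(k(f(f(e, k(f(e, e), cons(b, 0))), e), cons(0, b)), e)   [R5 at ε]
2. f(k(f(f(e, k(f(e, e), cons(b, 0))), e), cons(0, b)), e)  →  k(f(f(e, k(f(e, e), cons(b, 0))), e), cons(0, b))   [R5 at ε]
3. k(f(f(e, k(f(e, e), cons(b, 0))), e), cons(0, b))  →  f(f(e, k(f(e, e), cons(b, 0))), e)   [R2 at ε]
4. f(f(e, k(f(e, e), cons(b, 0))), e)  →  f(e, k(f(e, e), cons(b, 0)))   [R5 at ε]
5. f(e, k(f(e, e), cons(b, 0)))  →  f(e, f(e, e))   [R2 at 2]
6. f(e, f(e, e))  →  f(e, e)   [R5 at 2]
7. f(e, e)  →  e   [R5 at ε]

Reduce t₂ = cons(cons(cons(cons(0, e), cons(k(b, cons(e, cons(b, b))), b)), cons(b, cons(e, 0))), cons(0, cons(b, cons(0, e)))):
1. cons(cons(cons(cons(0, e), cons(k(b, cons(e, cons(b, b))), b)), cons(b, cons(e, 0))), cons(0, cons(b, cons(0, e))))  →  cons(cons(cons(cons(0, e), cons(b, b)), cons(b, cons(e, 0))), cons(0, cons(b, cons(0, e))))   [R2 at 1.1.2.1]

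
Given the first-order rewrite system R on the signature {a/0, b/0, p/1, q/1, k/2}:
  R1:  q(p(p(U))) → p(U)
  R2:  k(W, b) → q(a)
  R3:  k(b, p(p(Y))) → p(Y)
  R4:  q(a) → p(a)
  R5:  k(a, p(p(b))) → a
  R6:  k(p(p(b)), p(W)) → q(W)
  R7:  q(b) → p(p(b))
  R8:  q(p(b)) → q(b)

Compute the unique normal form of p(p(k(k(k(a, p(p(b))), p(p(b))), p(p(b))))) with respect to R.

p(p(a))

1. p(p(k(k(k(a, p(p(b))), p(p(b))), p(p(b)))))  →  p(p(k(k(a, p(p(b))), p(p(b)))))   [R5 at 1.1.1.1]
2. p(p(k(k(a, p(p(b))), p(p(b)))))  →  p(p(k(a, p(p(b)))))   [R5 at 1.1.1]
3. p(p(k(a, p(p(b)))))  →  p(p(a))   [R5 at 1.1]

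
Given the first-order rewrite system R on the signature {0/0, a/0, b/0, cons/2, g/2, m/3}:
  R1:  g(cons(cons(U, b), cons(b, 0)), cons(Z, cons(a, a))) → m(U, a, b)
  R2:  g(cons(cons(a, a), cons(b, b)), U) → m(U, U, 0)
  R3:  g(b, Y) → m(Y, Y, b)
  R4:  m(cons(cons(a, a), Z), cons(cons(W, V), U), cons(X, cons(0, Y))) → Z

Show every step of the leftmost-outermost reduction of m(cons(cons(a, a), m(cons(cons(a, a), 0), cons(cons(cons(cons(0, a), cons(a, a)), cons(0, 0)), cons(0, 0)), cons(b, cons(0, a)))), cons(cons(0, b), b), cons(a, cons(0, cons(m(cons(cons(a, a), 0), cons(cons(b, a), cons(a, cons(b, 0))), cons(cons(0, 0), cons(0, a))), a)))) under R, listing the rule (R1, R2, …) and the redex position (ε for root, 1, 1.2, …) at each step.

0

1. m(cons(cons(a, a), m(cons(cons(a, a), 0), cons(cons(cons(cons(0, a), cons(a, a)), cons(0, 0)), cons(0, 0)), cons(b, cons(0, a)))), cons(cons(0, b), b), cons(a, cons(0, cons(m(cons(cons(a, a), 0), cons(cons(b, a), cons(a, cons(b, 0))), cons(cons(0, 0), cons(0, a))), a))))  →  m(cons(cons(a, a), 0), cons(cons(cons(cons(0, a), cons(a, a)), cons(0, 0)), cons(0, 0)), cons(b, cons(0, a)))   [R4 at ε]
2. m(cons(cons(a, a), 0), cons(cons(cons(cons(0, a), cons(a, a)), cons(0, 0)), cons(0, 0)), cons(b, cons(0, a)))  →  0   [R4 at ε]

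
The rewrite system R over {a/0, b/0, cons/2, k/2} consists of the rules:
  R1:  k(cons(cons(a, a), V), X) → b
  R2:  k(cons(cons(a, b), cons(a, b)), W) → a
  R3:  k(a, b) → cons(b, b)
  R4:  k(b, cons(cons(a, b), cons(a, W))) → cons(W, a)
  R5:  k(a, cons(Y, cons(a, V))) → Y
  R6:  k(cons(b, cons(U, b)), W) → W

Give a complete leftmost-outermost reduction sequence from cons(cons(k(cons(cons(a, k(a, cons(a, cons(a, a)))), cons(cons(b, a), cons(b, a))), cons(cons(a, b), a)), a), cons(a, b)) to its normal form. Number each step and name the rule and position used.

1. cons(cons(k(cons(cons(a, k(a, cons(a, cons(a, a)))), cons(cons(b, a), cons(b, a))), cons(cons(a, b), a)), a), cons(a, b))  →  cons(cons(k(cons(cons(a, a), cons(cons(b, a), cons(b, a))), cons(cons(a, b), a)), a), cons(a, b))   [R5 at 1.1.1.1.2]
2. cons(cons(k(cons(cons(a, a), cons(cons(b, a), cons(b, a))), cons(cons(a, b), a)), a), cons(a, b))  →  cons(cons(b, a), cons(a, b))   [R1 at 1.1]

cons(cons(b, a), cons(a, b))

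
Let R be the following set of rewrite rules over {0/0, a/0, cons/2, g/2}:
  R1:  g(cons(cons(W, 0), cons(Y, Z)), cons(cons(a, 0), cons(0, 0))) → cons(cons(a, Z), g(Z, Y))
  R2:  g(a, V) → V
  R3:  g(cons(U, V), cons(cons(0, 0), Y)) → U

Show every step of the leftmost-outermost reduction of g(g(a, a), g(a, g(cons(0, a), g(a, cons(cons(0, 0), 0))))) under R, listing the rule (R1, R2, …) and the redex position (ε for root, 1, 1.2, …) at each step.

0

1. g(g(a, a), g(a, g(cons(0, a), g(a, cons(cons(0, 0), 0)))))  →  g(a, g(a, g(cons(0, a), g(a, cons(cons(0, 0), 0)))))   [R2 at 1]
2. g(a, g(a, g(cons(0, a), g(a, cons(cons(0, 0), 0)))))  →  g(a, g(cons(0, a), g(a, cons(cons(0, 0), 0))))   [R2 at ε]
3. g(a, g(cons(0, a), g(a, cons(cons(0, 0), 0))))  →  g(cons(0, a), g(a, cons(cons(0, 0), 0)))   [R2 at ε]
4. g(cons(0, a), g(a, cons(cons(0, 0), 0)))  →  g(cons(0, a), cons(cons(0, 0), 0))   [R2 at 2]
5. g(cons(0, a), cons(cons(0, 0), 0))  →  0   [R3 at ε]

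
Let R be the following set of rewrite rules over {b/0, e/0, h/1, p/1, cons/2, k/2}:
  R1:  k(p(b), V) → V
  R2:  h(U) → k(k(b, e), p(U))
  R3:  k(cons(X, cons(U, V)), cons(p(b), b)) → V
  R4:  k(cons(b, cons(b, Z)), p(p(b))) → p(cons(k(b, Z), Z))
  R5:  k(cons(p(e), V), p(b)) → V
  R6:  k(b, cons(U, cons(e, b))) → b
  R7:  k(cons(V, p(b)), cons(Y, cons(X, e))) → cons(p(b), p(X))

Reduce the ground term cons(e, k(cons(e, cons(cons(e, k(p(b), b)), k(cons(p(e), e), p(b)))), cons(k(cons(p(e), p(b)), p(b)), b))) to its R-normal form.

cons(e, e)

1. cons(e, k(cons(e, cons(cons(e, k(p(b), b)), k(cons(p(e), e), p(b)))), cons(k(cons(p(e), p(b)), p(b)), b)))  →  cons(e, k(cons(e, cons(cons(e, b), k(cons(p(e), e), p(b)))), cons(k(cons(p(e), p(b)), p(b)), b)))   [R1 at 2.1.2.1.2]
2. cons(e, k(cons(e, cons(cons(e, b), k(cons(p(e), e), p(b)))), cons(k(cons(p(e), p(b)), p(b)), b)))  →  cons(e, k(cons(e, cons(cons(e, b), e)), cons(k(cons(p(e), p(b)), p(b)), b)))   [R5 at 2.1.2.2]
3. cons(e, k(cons(e, cons(cons(e, b), e)), cons(k(cons(p(e), p(b)), p(b)), b)))  →  cons(e, k(cons(e, cons(cons(e, b), e)), cons(p(b), b)))   [R5 at 2.2.1]
4. cons(e, k(cons(e, cons(cons(e, b), e)), cons(p(b), b)))  →  cons(e, e)   [R3 at 2]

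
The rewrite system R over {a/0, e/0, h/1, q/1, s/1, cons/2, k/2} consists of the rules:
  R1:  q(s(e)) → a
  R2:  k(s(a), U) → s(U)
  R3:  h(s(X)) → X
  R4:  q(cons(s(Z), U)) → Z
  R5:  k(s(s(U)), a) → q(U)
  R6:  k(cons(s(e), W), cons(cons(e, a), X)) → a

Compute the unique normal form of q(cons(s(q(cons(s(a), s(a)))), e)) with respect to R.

a

1. q(cons(s(q(cons(s(a), s(a)))), e))  →  q(cons(s(a), s(a)))   [R4 at ε]
2. q(cons(s(a), s(a)))  →  a   [R4 at ε]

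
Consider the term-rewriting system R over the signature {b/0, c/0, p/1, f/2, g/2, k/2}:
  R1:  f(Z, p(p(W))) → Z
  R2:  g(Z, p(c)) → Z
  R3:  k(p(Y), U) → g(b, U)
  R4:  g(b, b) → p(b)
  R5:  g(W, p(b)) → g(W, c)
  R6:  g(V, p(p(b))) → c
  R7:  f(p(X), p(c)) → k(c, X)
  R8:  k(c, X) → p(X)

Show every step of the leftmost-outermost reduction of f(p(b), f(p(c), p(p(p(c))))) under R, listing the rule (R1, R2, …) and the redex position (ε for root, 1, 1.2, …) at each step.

1. f(p(b), f(p(c), p(p(p(c)))))  →  f(p(b), p(c))   [R1 at 2]
2. f(p(b), p(c))  →  k(c, b)   [R7 at ε]
3. k(c, b)  →  p(b)   [R8 at ε]

p(b)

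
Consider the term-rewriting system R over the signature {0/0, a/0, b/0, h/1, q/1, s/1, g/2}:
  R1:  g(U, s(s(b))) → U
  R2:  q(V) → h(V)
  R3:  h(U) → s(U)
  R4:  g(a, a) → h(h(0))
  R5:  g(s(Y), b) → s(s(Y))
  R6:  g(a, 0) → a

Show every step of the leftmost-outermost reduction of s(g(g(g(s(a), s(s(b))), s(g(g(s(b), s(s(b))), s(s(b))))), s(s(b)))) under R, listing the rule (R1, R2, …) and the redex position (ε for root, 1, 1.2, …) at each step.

s(s(a))

1. s(g(g(g(s(a), s(s(b))), s(g(g(s(b), s(s(b))), s(s(b))))), s(s(b))))  →  s(g(g(s(a), s(s(b))), s(g(g(s(b), s(s(b))), s(s(b))))))   [R1 at 1]
2. s(g(g(s(a), s(s(b))), s(g(g(s(b), s(s(b))), s(s(b))))))  →  s(g(s(a), s(g(g(s(b), s(s(b))), s(s(b))))))   [R1 at 1.1]
3. s(g(s(a), s(g(g(s(b), s(s(b))), s(s(b))))))  →  s(g(s(a), s(g(s(b), s(s(b))))))   [R1 at 1.2.1]
4. s(g(s(a), s(g(s(b), s(s(b))))))  →  s(g(s(a), s(s(b))))   [R1 at 1.2.1]
5. s(g(s(a), s(s(b))))  →  s(s(a))   [R1 at 1]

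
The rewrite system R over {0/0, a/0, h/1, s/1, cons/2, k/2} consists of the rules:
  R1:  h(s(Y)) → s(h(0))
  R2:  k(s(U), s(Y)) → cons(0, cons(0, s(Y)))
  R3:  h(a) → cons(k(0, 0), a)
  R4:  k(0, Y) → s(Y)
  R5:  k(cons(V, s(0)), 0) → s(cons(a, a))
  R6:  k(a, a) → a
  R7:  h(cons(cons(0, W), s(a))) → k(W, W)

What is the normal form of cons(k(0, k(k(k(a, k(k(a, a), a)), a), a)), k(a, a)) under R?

cons(s(a), a)

1. cons(k(0, k(k(k(a, k(k(a, a), a)), a), a)), k(a, a))  →  cons(s(k(k(k(a, k(k(a, a), a)), a), a)), k(a, a))   [R4 at 1]
2. cons(s(k(k(k(a, k(k(a, a), a)), a), a)), k(a, a))  →  cons(s(k(k(k(a, k(a, a)), a), a)), k(a, a))   [R6 at 1.1.1.1.2.1]
3. cons(s(k(k(k(a, k(a, a)), a), a)), k(a, a))  →  cons(s(k(k(k(a, a), a), a)), k(a, a))   [R6 at 1.1.1.1.2]
4. cons(s(k(k(k(a, a), a), a)), k(a, a))  →  cons(s(k(k(a, a), a)), k(a, a))   [R6 at 1.1.1.1]
5. cons(s(k(k(a, a), a)), k(a, a))  →  cons(s(k(a, a)), k(a, a))   [R6 at 1.1.1]
6. cons(s(k(a, a)), k(a, a))  →  cons(s(a), k(a, a))   [R6 at 1.1]
7. cons(s(a), k(a, a))  →  cons(s(a), a)   [R6 at 2]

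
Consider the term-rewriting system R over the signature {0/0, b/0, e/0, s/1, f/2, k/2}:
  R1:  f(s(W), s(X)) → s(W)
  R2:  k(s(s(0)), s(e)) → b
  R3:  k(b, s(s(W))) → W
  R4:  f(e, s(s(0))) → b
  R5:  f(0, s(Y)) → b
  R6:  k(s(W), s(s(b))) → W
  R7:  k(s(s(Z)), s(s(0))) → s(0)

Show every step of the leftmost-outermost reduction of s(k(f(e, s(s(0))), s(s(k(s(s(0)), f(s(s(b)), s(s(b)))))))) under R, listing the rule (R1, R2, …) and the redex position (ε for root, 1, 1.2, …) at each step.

1. s(k(f(e, s(s(0))), s(s(k(s(s(0)), f(s(s(b)), s(s(b))))))))  →  s(k(b, s(s(k(s(s(0)), f(s(s(b)), s(s(b))))))))   [R4 at 1.1]
2. s(k(b, s(s(k(s(s(0)), f(s(s(b)), s(s(b))))))))  →  s(k(s(s(0)), f(s(s(b)), s(s(b)))))   [R3 at 1]
3. s(k(s(s(0)), f(s(s(b)), s(s(b)))))  →  s(k(s(s(0)), s(s(b))))   [R1 at 1.2]
4. s(k(s(s(0)), s(s(b))))  →  s(s(0))   [R6 at 1]

s(s(0))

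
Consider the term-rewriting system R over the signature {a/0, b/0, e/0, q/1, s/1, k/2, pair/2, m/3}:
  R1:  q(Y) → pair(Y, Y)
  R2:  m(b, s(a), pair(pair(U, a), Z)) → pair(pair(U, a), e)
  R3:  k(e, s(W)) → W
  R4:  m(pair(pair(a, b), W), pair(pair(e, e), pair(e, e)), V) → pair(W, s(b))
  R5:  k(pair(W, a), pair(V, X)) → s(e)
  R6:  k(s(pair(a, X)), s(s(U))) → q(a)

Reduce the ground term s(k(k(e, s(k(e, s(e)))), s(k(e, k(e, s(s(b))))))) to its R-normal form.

s(b)

1. s(k(k(e, s(k(e, s(e)))), s(k(e, k(e, s(s(b)))))))  →  s(k(k(e, s(e)), s(k(e, k(e, s(s(b)))))))   [R3 at 1.1]
2. s(k(k(e, s(e)), s(k(e, k(e, s(s(b)))))))  →  s(k(e, s(k(e, k(e, s(s(b)))))))   [R3 at 1.1]
3. s(k(e, s(k(e, k(e, s(s(b)))))))  →  s(k(e, k(e, s(s(b)))))   [R3 at 1]
4. s(k(e, k(e, s(s(b)))))  →  s(k(e, s(b)))   [R3 at 1.2]
5. s(k(e, s(b)))  →  s(b)   [R3 at 1]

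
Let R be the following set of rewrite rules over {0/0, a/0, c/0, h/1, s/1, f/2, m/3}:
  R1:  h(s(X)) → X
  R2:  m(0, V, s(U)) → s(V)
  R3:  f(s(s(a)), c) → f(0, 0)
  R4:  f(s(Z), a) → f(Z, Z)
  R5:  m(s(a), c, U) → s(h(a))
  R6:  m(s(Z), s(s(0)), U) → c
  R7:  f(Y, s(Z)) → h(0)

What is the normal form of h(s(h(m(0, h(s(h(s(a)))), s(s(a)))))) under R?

a

1. h(s(h(m(0, h(s(h(s(a)))), s(s(a))))))  →  h(m(0, h(s(h(s(a)))), s(s(a))))   [R1 at ε]
2. h(m(0, h(s(h(s(a)))), s(s(a))))  →  h(s(h(s(h(s(a))))))   [R2 at 1]
3. h(s(h(s(h(s(a))))))  →  h(s(h(s(a))))   [R1 at ε]
4. h(s(h(s(a))))  →  h(s(a))   [R1 at ε]
5. h(s(a))  →  a   [R1 at ε]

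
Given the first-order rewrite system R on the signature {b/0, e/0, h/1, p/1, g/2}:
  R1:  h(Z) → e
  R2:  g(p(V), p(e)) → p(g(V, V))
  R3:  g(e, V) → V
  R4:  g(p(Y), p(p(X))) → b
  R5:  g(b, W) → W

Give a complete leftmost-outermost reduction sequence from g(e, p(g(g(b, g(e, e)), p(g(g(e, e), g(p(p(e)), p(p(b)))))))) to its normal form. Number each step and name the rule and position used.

p(p(b))

1. g(e, p(g(g(b, g(e, e)), p(g(g(e, e), g(p(p(e)), p(p(b))))))))  →  p(g(g(b, g(e, e)), p(g(g(e, e), g(p(p(e)), p(p(b)))))))   [R3 at ε]
2. p(g(g(b, g(e, e)), p(g(g(e, e), g(p(p(e)), p(p(b)))))))  →  p(g(g(e, e), p(g(g(e, e), g(p(p(e)), p(p(b)))))))   [R5 at 1.1]
3. p(g(g(e, e), p(g(g(e, e), g(p(p(e)), p(p(b)))))))  →  p(g(e, p(g(g(e, e), g(p(p(e)), p(p(b)))))))   [R3 at 1.1]
4. p(g(e, p(g(g(e, e), g(p(p(e)), p(p(b)))))))  →  p(p(g(g(e, e), g(p(p(e)), p(p(b))))))   [R3 at 1]
5. p(p(g(g(e, e), g(p(p(e)), p(p(b))))))  →  p(p(g(e, g(p(p(e)), p(p(b))))))   [R3 at 1.1.1]
6. p(p(g(e, g(p(p(e)), p(p(b))))))  →  p(p(g(p(p(e)), p(p(b)))))   [R3 at 1.1]
7. p(p(g(p(p(e)), p(p(b)))))  →  p(p(b))   [R4 at 1.1]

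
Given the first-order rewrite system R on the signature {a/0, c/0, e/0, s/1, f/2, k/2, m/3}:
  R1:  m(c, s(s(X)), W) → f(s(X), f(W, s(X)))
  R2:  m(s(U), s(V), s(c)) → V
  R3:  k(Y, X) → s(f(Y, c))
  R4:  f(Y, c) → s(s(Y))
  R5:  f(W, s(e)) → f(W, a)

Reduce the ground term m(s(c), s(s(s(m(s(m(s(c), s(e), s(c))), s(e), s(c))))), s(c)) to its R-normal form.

1. m(s(c), s(s(s(m(s(m(s(c), s(e), s(c))), s(e), s(c))))), s(c))  →  s(s(m(s(m(s(c), s(e), s(c))), s(e), s(c))))   [R2 at ε]
2. s(s(m(s(m(s(c), s(e), s(c))), s(e), s(c))))  →  s(s(e))   [R2 at 1.1]

s(s(e))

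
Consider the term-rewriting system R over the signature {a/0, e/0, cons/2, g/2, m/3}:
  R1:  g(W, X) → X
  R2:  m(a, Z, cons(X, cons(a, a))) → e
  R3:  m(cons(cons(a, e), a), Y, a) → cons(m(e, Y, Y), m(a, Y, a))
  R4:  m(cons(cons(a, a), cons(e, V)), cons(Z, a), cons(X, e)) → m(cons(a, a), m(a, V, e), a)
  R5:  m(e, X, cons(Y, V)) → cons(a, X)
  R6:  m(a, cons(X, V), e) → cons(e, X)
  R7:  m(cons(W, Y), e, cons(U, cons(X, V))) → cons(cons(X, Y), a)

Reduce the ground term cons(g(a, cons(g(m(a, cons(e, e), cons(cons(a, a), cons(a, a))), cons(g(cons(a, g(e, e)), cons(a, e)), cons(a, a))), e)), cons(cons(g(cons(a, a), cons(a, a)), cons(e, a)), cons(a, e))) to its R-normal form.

1. cons(g(a, cons(g(m(a, cons(e, e), cons(cons(a, a), cons(a, a))), cons(g(cons(a, g(e, e)), cons(a, e)), cons(a, a))), e)), cons(cons(g(cons(a, a), cons(a, a)), cons(e, a)), cons(a, e)))  →  cons(cons(g(m(a, cons(e, e), cons(cons(a, a), cons(a, a))), cons(g(cons(a, g(e, e)), cons(a, e)), cons(a, a))), e), cons(cons(g(cons(a, a), cons(a, a)), cons(e, a)), cons(a, e)))   [R1 at 1]
2. cons(cons(g(m(a, cons(e, e), cons(cons(a, a), cons(a, a))), cons(g(cons(a, g(e, e)), cons(a, e)), cons(a, a))), e), cons(cons(g(cons(a, a), cons(a, a)), cons(e, a)), cons(a, e)))  →  cons(cons(cons(g(cons(a, g(e, e)), cons(a, e)), cons(a, a)), e), cons(cons(g(cons(a, a), cons(a, a)), cons(e, a)), cons(a, e)))   [R1 at 1.1]
3. cons(cons(cons(g(cons(a, g(e, e)), cons(a, e)), cons(a, a)), e), cons(cons(g(cons(a, a), cons(a, a)), cons(e, a)), cons(a, e)))  →  cons(cons(cons(cons(a, e), cons(a, a)), e), cons(cons(g(cons(a, a), cons(a, a)), cons(e, a)), cons(a, e)))   [R1 at 1.1.1]
4. cons(cons(cons(cons(a, e), cons(a, a)), e), cons(cons(g(cons(a, a), cons(a, a)), cons(e, a)), cons(a, e)))  →  cons(cons(cons(cons(a, e), cons(a, a)), e), cons(cons(cons(a, a), cons(e, a)), cons(a, e)))   [R1 at 2.1.1]

cons(cons(cons(cons(a, e), cons(a, a)), e), cons(cons(cons(a, a), cons(e, a)), cons(a, e)))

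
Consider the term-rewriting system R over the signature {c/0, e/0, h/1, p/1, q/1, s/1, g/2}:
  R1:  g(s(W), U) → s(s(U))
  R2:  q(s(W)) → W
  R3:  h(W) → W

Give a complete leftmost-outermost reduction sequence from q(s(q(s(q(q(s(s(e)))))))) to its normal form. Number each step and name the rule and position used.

1. q(s(q(s(q(q(s(s(e))))))))  →  q(s(q(q(s(s(e))))))   [R2 at ε]
2. q(s(q(q(s(s(e))))))  →  q(q(s(s(e))))   [R2 at ε]
3. q(q(s(s(e))))  →  q(s(e))   [R2 at 1]
4. q(s(e))  →  e   [R2 at ε]

e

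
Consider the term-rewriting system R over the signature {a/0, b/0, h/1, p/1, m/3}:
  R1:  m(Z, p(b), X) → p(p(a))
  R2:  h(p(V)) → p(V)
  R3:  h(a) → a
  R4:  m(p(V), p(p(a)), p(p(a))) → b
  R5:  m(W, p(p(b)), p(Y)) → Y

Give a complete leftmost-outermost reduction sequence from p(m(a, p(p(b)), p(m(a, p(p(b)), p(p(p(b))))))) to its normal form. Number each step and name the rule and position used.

p(p(p(b)))

1. p(m(a, p(p(b)), p(m(a, p(p(b)), p(p(p(b)))))))  →  p(m(a, p(p(b)), p(p(p(b)))))   [R5 at 1]
2. p(m(a, p(p(b)), p(p(p(b)))))  →  p(p(p(b)))   [R5 at 1]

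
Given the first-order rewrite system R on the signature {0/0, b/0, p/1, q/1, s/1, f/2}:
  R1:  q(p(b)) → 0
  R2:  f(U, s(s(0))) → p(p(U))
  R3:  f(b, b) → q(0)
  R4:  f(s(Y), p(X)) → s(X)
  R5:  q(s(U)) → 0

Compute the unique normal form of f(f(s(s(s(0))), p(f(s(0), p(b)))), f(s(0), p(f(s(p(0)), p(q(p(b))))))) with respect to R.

1. f(f(s(s(s(0))), p(f(s(0), p(b)))), f(s(0), p(f(s(p(0)), p(q(p(b)))))))  →  f(s(f(s(0), p(b))), f(s(0), p(f(s(p(0)), p(q(p(b)))))))   [R4 at 1]
2. f(s(f(s(0), p(b))), f(s(0), p(f(s(p(0)), p(q(p(b)))))))  →  f(s(s(b)), f(s(0), p(f(s(p(0)), p(q(p(b)))))))   [R4 at 1.1]
3. f(s(s(b)), f(s(0), p(f(s(p(0)), p(q(p(b)))))))  →  f(s(s(b)), s(f(s(p(0)), p(q(p(b))))))   [R4 at 2]
4. f(s(s(b)), s(f(s(p(0)), p(q(p(b))))))  →  f(s(s(b)), s(s(q(p(b)))))   [R4 at 2.1]
5. f(s(s(b)), s(s(q(p(b)))))  →  f(s(s(b)), s(s(0)))   [R1 at 2.1.1]
6. f(s(s(b)), s(s(0)))  →  p(p(s(s(b))))   [R2 at ε]

p(p(s(s(b))))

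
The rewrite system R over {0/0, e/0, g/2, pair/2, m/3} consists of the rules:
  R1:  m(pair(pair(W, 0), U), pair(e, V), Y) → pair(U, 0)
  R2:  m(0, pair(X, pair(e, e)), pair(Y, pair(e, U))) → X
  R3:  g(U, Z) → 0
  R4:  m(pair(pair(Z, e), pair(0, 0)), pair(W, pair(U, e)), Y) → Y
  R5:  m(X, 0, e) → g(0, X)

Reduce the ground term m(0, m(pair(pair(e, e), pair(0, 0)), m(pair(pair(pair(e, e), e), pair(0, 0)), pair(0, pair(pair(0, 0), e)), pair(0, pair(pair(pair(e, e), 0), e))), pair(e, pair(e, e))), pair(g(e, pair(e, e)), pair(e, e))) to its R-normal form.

1. m(0, m(pair(pair(e, e), pair(0, 0)), m(pair(pair(pair(e, e), e), pair(0, 0)), pair(0, pair(pair(0, 0), e)), pair(0, pair(pair(pair(e, e), 0), e))), pair(e, pair(e, e))), pair(g(e, pair(e, e)), pair(e, e)))  →  m(0, m(pair(pair(e, e), pair(0, 0)), pair(0, pair(pair(pair(e, e), 0), e)), pair(e, pair(e, e))), pair(g(e, pair(e, e)), pair(e, e)))   [R4 at 2.2]
2. m(0, m(pair(pair(e, e), pair(0, 0)), pair(0, pair(pair(pair(e, e), 0), e)), pair(e, pair(e, e))), pair(g(e, pair(e, e)), pair(e, e)))  →  m(0, pair(e, pair(e, e)), pair(g(e, pair(e, e)), pair(e, e)))   [R4 at 2]
3. m(0, pair(e, pair(e, e)), pair(g(e, pair(e, e)), pair(e, e)))  →  e   [R2 at ε]

e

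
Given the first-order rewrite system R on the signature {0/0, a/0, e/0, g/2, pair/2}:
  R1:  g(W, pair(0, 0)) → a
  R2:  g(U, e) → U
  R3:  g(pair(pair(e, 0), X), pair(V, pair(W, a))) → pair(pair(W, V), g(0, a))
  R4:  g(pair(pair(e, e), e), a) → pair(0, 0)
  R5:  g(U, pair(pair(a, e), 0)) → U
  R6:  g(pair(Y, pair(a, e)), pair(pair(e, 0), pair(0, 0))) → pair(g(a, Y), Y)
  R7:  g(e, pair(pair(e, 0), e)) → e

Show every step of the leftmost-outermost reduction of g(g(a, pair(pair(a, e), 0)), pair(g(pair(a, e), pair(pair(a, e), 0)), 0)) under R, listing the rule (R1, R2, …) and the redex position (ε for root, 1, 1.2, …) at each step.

a

1. g(g(a, pair(pair(a, e), 0)), pair(g(pair(a, e), pair(pair(a, e), 0)), 0))  →  g(a, pair(g(pair(a, e), pair(pair(a, e), 0)), 0))   [R5 at 1]
2. g(a, pair(g(pair(a, e), pair(pair(a, e), 0)), 0))  →  g(a, pair(pair(a, e), 0))   [R5 at 2.1]
3. g(a, pair(pair(a, e), 0))  →  a   [R5 at ε]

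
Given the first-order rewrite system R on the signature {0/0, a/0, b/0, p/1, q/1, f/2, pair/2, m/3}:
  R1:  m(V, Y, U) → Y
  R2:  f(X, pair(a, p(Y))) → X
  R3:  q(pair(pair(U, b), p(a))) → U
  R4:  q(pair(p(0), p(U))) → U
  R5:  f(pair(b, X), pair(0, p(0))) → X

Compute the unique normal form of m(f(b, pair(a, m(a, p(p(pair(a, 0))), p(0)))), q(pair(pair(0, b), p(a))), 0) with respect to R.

1. m(f(b, pair(a, m(a, p(p(pair(a, 0))), p(0)))), q(pair(pair(0, b), p(a))), 0)  →  q(pair(pair(0, b), p(a)))   [R1 at ε]
2. q(pair(pair(0, b), p(a)))  →  0   [R3 at ε]

0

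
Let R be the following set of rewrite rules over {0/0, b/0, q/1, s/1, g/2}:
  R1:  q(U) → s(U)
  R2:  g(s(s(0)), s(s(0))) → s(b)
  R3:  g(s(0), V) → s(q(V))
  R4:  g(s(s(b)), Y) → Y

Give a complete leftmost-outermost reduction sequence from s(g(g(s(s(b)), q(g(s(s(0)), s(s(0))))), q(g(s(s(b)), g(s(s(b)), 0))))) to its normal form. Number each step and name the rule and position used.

s(s(0))

1. s(g(g(s(s(b)), q(g(s(s(0)), s(s(0))))), q(g(s(s(b)), g(s(s(b)), 0)))))  →  s(g(q(g(s(s(0)), s(s(0)))), q(g(s(s(b)), g(s(s(b)), 0)))))   [R4 at 1.1]
2. s(g(q(g(s(s(0)), s(s(0)))), q(g(s(s(b)), g(s(s(b)), 0)))))  →  s(g(s(g(s(s(0)), s(s(0)))), q(g(s(s(b)), g(s(s(b)), 0)))))   [R1 at 1.1]
3. s(g(s(g(s(s(0)), s(s(0)))), q(g(s(s(b)), g(s(s(b)), 0)))))  →  s(g(s(s(b)), q(g(s(s(b)), g(s(s(b)), 0)))))   [R2 at 1.1.1]
4. s(g(s(s(b)), q(g(s(s(b)), g(s(s(b)), 0)))))  →  s(q(g(s(s(b)), g(s(s(b)), 0))))   [R4 at 1]
5. s(q(g(s(s(b)), g(s(s(b)), 0))))  →  s(s(g(s(s(b)), g(s(s(b)), 0))))   [R1 at 1]
6. s(s(g(s(s(b)), g(s(s(b)), 0))))  →  s(s(g(s(s(b)), 0)))   [R4 at 1.1]
7. s(s(g(s(s(b)), 0)))  →  s(s(0))   [R4 at 1.1]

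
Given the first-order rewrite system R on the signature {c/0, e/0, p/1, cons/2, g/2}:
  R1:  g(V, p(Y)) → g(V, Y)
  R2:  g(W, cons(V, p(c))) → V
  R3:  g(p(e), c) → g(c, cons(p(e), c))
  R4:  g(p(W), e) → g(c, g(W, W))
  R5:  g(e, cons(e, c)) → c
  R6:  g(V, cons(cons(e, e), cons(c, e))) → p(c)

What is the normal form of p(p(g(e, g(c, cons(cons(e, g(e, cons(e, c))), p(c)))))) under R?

1. p(p(g(e, g(c, cons(cons(e, g(e, cons(e, c))), p(c))))))  →  p(p(g(e, cons(e, g(e, cons(e, c))))))   [R2 at 1.1.2]
2. p(p(g(e, cons(e, g(e, cons(e, c))))))  →  p(p(g(e, cons(e, c))))   [R5 at 1.1.2.2]
3. p(p(g(e, cons(e, c))))  →  p(p(c))   [R5 at 1.1]

p(p(c))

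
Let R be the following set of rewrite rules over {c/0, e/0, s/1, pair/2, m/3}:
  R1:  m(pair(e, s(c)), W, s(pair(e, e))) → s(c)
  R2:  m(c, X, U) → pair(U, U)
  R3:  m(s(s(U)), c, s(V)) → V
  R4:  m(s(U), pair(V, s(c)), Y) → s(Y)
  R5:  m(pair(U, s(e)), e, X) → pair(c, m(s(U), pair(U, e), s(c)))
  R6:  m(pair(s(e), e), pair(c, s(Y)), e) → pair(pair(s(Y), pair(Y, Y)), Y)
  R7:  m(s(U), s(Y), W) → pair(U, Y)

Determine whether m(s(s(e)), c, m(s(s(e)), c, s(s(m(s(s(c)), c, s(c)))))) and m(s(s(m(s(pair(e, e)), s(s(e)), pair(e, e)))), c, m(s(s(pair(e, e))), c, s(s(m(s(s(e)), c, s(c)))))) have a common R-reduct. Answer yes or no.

yes — NF(t₁) = c, NF(t₂) = c

Reduce t₁ = m(s(s(e)), c, m(s(s(e)), c, s(s(m(s(s(c)), c, s(c)))))):
1. m(s(s(e)), c, m(s(s(e)), c, s(s(m(s(s(c)), c, s(c))))))  →  m(s(s(e)), c, s(m(s(s(c)), c, s(c))))   [R3 at 3]
2. m(s(s(e)), c, s(m(s(s(c)), c, s(c))))  →  m(s(s(c)), c, s(c))   [R3 at ε]
3. m(s(s(c)), c, s(c))  →  c   [R3 at ε]

Reduce t₂ = m(s(s(m(s(pair(e, e)), s(s(e)), pair(e, e)))), c, m(s(s(pair(e, e))), c, s(s(m(s(s(e)), c, s(c)))))):
1. m(s(s(m(s(pair(e, e)), s(s(e)), pair(e, e)))), c, m(s(s(pair(e, e))), c, s(s(m(s(s(e)), c, s(c))))))  →  m(s(s(pair(pair(e, e), s(e)))), c, m(s(s(pair(e, e))), c, s(s(m(s(s(e)), c, s(c))))))   [R7 at 1.1.1]
2. m(s(s(pair(pair(e, e), s(e)))), c, m(s(s(pair(e, e))), c, s(s(m(s(s(e)), c, s(c))))))  →  m(s(s(pair(pair(e, e), s(e)))), c, s(m(s(s(e)), c, s(c))))   [R3 at 3]
3. m(s(s(pair(pair(e, e), s(e)))), c, s(m(s(s(e)), c, s(c))))  →  m(s(s(e)), c, s(c))   [R3 at ε]
4. m(s(s(e)), c, s(c))  →  c   [R3 at ε]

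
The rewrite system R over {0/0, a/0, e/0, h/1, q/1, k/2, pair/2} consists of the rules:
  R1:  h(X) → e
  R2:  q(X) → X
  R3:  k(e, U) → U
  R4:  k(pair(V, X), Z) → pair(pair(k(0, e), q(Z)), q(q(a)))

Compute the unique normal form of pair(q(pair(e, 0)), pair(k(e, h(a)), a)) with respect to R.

pair(pair(e, 0), pair(e, a))

1. pair(q(pair(e, 0)), pair(k(e, h(a)), a))  →  pair(pair(e, 0), pair(k(e, h(a)), a))   [R2 at 1]
2. pair(pair(e, 0), pair(k(e, h(a)), a))  →  pair(pair(e, 0), pair(h(a), a))   [R3 at 2.1]
3. pair(pair(e, 0), pair(h(a), a))  →  pair(pair(e, 0), pair(e, a))   [R1 at 2.1]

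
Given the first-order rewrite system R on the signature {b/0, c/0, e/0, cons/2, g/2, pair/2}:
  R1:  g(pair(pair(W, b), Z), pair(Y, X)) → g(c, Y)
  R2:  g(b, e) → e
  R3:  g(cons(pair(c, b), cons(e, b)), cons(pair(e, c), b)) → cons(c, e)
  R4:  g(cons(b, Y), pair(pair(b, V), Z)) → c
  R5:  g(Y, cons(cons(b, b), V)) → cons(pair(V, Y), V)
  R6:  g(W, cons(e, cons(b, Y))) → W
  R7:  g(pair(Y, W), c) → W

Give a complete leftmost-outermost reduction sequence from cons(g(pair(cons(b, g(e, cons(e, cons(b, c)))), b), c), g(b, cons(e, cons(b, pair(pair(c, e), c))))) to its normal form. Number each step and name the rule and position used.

cons(b, b)

1. cons(g(pair(cons(b, g(e, cons(e, cons(b, c)))), b), c), g(b, cons(e, cons(b, pair(pair(c, e), c)))))  →  cons(b, g(b, cons(e, cons(b, pair(pair(c, e), c)))))   [R7 at 1]
2. cons(b, g(b, cons(e, cons(b, pair(pair(c, e), c)))))  →  cons(b, b)   [R6 at 2]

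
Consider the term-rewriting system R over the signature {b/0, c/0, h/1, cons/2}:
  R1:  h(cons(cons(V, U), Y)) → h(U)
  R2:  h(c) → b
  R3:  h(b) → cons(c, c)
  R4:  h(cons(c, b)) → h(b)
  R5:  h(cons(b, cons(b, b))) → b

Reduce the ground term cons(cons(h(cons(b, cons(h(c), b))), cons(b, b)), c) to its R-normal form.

1. cons(cons(h(cons(b, cons(h(c), b))), cons(b, b)), c)  →  cons(cons(h(cons(b, cons(b, b))), cons(b, b)), c)   [R2 at 1.1.1.2.1]
2. cons(cons(h(cons(b, cons(b, b))), cons(b, b)), c)  →  cons(cons(b, cons(b, b)), c)   [R5 at 1.1]

cons(cons(b, cons(b, b)), c)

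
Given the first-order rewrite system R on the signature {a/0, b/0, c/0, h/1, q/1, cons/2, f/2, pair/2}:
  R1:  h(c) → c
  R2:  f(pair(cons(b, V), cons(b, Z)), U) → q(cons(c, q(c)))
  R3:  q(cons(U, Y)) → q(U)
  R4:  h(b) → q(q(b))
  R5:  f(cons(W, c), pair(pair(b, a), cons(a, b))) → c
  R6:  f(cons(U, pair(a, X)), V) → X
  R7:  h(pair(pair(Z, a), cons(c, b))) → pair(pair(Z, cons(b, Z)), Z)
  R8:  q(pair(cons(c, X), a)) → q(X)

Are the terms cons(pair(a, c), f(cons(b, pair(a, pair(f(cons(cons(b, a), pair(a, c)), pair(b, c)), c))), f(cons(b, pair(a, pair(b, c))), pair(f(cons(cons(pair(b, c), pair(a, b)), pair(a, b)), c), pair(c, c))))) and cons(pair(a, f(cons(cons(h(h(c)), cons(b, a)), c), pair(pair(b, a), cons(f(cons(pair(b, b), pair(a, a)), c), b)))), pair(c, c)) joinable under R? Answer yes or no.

yes — NF(t₁) = cons(pair(a, c), pair(c, c)), NF(t₂) = cons(pair(a, c), pair(c, c))

Reduce t₁ = cons(pair(a, c), f(cons(b, pair(a, pair(f(cons(cons(b, a), pair(a, c)), pair(b, c)), c))), f(cons(b, pair(a, pair(b, c))), pair(f(cons(cons(pair(b, c), pair(a, b)), pair(a, b)), c), pair(c, c))))):
1. cons(pair(a, c), f(cons(b, pair(a, pair(f(cons(cons(b, a), pair(a, c)), pair(b, c)), c))), f(cons(b, pair(a, pair(b, c))), pair(f(cons(cons(pair(b, c), pair(a, b)), pair(a, b)), c), pair(c, c)))))  →  cons(pair(a, c), pair(f(cons(cons(b, a), pair(a, c)), pair(b, c)), c))   [R6 at 2]
2. cons(pair(a, c), pair(f(cons(cons(b, a), pair(a, c)), pair(b, c)), c))  →  cons(pair(a, c), pair(c, c))   [R6 at 2.1]

Reduce t₂ = cons(pair(a, f(cons(cons(h(h(c)), cons(b, a)), c), pair(pair(b, a), cons(f(cons(pair(b, b), pair(a, a)), c), b)))), pair(c, c)):
1. cons(pair(a, f(cons(cons(h(h(c)), cons(b, a)), c), pair(pair(b, a), cons(f(cons(pair(b, b), pair(a, a)), c), b)))), pair(c, c))  →  cons(pair(a, f(cons(cons(h(c), cons(b, a)), c), pair(pair(b, a), cons(f(cons(pair(b, b), pair(a, a)), c), b)))), pair(c, c))   [R1 at 1.2.1.1.1.1]
2. cons(pair(a, f(cons(cons(h(c), cons(b, a)), c), pair(pair(b, a), cons(f(cons(pair(b, b), pair(a, a)), c), b)))), pair(c, c))  →  cons(pair(a, f(cons(cons(c, cons(b, a)), c), pair(pair(b, a), cons(f(cons(pair(b, b), pair(a, a)), c), b)))), pair(c, c))   [R1 at 1.2.1.1.1]
3. cons(pair(a, f(cons(cons(c, cons(b, a)), c), pair(pair(b, a), cons(f(cons(pair(b, b), pair(a, a)), c), b)))), pair(c, c))  →  cons(pair(a, f(cons(cons(c, cons(b, a)), c), pair(pair(b, a), cons(a, b)))), pair(c, c))   [R6 at 1.2.2.2.1]
4. cons(pair(a, f(cons(cons(c, cons(b, a)), c), pair(pair(b, a), cons(a, b)))), pair(c, c))  →  cons(pair(a, c), pair(c, c))   [R5 at 1.2]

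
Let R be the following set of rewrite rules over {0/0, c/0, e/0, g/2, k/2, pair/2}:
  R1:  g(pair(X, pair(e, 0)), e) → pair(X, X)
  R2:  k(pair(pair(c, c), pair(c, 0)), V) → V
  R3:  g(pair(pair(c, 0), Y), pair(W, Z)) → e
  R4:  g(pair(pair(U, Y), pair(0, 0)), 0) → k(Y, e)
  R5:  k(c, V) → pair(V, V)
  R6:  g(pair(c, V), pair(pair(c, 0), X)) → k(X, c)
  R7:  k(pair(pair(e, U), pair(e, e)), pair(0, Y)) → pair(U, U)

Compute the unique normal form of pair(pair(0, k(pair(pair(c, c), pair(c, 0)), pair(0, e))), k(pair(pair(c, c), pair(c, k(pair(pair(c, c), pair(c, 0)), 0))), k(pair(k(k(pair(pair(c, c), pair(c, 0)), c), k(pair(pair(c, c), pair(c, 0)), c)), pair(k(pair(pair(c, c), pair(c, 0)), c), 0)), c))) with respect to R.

pair(pair(0, pair(0, e)), c)

1. pair(pair(0, k(pair(pair(c, c), pair(c, 0)), pair(0, e))), k(pair(pair(c, c), pair(c, k(pair(pair(c, c), pair(c, 0)), 0))), k(pair(k(k(pair(pair(c, c), pair(c, 0)), c), k(pair(pair(c, c), pair(c, 0)), c)), pair(k(pair(pair(c, c), pair(c, 0)), c), 0)), c)))  →  pair(pair(0, pair(0, e)), k(pair(pair(c, c), pair(c, k(pair(pair(c, c), pair(c, 0)), 0))), k(pair(k(k(pair(pair(c, c), pair(c, 0)), c), k(pair(pair(c, c), pair(c, 0)), c)), pair(k(pair(pair(c, c), pair(c, 0)), c), 0)), c)))   [R2 at 1.2]
2. pair(pair(0, pair(0, e)), k(pair(pair(c, c), pair(c, k(pair(pair(c, c), pair(c, 0)), 0))), k(pair(k(k(pair(pair(c, c), pair(c, 0)), c), k(pair(pair(c, c), pair(c, 0)), c)), pair(k(pair(pair(c, c), pair(c, 0)), c), 0)), c)))  →  pair(pair(0, pair(0, e)), k(pair(pair(c, c), pair(c, 0)), k(pair(k(k(pair(pair(c, c), pair(c, 0)), c), k(pair(pair(c, c), pair(c, 0)), c)), pair(k(pair(pair(c, c), pair(c, 0)), c), 0)), c)))   [R2 at 2.1.2.2]
3. pair(pair(0, pair(0, e)), k(pair(pair(c, c), pair(c, 0)), k(pair(k(k(pair(pair(c, c), pair(c, 0)), c), k(pair(pair(c, c), pair(c, 0)), c)), pair(k(pair(pair(c, c), pair(c, 0)), c), 0)), c)))  →  pair(pair(0, pair(0, e)), k(pair(k(k(pair(pair(c, c), pair(c, 0)), c), k(pair(pair(c, c), pair(c, 0)), c)), pair(k(pair(pair(c, c), pair(c, 0)), c), 0)), c))   [R2 at 2]
4. pair(pair(0, pair(0, e)), k(pair(k(k(pair(pair(c, c), pair(c, 0)), c), k(pair(pair(c, c), pair(c, 0)), c)), pair(k(pair(pair(c, c), pair(c, 0)), c), 0)), c))  →  pair(pair(0, pair(0, e)), k(pair(k(c, k(pair(pair(c, c), pair(c, 0)), c)), pair(k(pair(pair(c, c), pair(c, 0)), c), 0)), c))   [R2 at 2.1.1.1]
5. pair(pair(0, pair(0, e)), k(pair(k(c, k(pair(pair(c, c), pair(c, 0)), c)), pair(k(pair(pair(c, c), pair(c, 0)), c), 0)), c))  →  pair(pair(0, pair(0, e)), k(pair(pair(k(pair(pair(c, c), pair(c, 0)), c), k(pair(pair(c, c), pair(c, 0)), c)), pair(k(pair(pair(c, c), pair(c, 0)), c), 0)), c))   [R5 at 2.1.1]
6. pair(pair(0, pair(0, e)), k(pair(pair(k(pair(pair(c, c), pair(c, 0)), c), k(pair(pair(c, c), pair(c, 0)), c)), pair(k(pair(pair(c, c), pair(c, 0)), c), 0)), c))  →  pair(pair(0, pair(0, e)), k(pair(pair(c, k(pair(pair(c, c), pair(c, 0)), c)), pair(k(pair(pair(c, c), pair(c, 0)), c), 0)), c))   [R2 at 2.1.1.1]
7. pair(pair(0, pair(0, e)), k(pair(pair(c, k(pair(pair(c, c), pair(c, 0)), c)), pair(k(pair(pair(c, c), pair(c, 0)), c), 0)), c))  →  pair(pair(0, pair(0, e)), k(pair(pair(c, c), pair(k(pair(pair(c, c), pair(c, 0)), c), 0)), c))   [R2 at 2.1.1.2]
8. pair(pair(0, pair(0, e)), k(pair(pair(c, c), pair(k(pair(pair(c, c), pair(c, 0)), c), 0)), c))  →  pair(pair(0, pair(0, e)), k(pair(pair(c, c), pair(c, 0)), c))   [R2 at 2.1.2.1]
9. pair(pair(0, pair(0, e)), k(pair(pair(c, c), pair(c, 0)), c))  →  pair(pair(0, pair(0, e)), c)   [R2 at 2]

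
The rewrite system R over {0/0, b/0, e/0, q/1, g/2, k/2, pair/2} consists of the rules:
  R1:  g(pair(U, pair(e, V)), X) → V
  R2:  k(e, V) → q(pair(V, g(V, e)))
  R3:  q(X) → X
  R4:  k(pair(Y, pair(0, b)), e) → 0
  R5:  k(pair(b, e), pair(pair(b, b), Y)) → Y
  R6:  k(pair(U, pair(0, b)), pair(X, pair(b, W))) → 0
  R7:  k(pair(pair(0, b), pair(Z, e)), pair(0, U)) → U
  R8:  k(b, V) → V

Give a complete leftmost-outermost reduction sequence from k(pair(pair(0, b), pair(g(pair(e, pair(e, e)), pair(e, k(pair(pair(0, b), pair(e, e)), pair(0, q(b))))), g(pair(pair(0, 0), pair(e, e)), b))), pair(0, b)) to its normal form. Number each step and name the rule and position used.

b

1. k(pair(pair(0, b), pair(g(pair(e, pair(e, e)), pair(e, k(pair(pair(0, b), pair(e, e)), pair(0, q(b))))), g(pair(pair(0, 0), pair(e, e)), b))), pair(0, b))  →  k(pair(pair(0, b), pair(e, g(pair(pair(0, 0), pair(e, e)), b))), pair(0, b))   [R1 at 1.2.1]
2. k(pair(pair(0, b), pair(e, g(pair(pair(0, 0), pair(e, e)), b))), pair(0, b))  →  k(pair(pair(0, b), pair(e, e)), pair(0, b))   [R1 at 1.2.2]
3. k(pair(pair(0, b), pair(e, e)), pair(0, b))  →  b   [R7 at ε]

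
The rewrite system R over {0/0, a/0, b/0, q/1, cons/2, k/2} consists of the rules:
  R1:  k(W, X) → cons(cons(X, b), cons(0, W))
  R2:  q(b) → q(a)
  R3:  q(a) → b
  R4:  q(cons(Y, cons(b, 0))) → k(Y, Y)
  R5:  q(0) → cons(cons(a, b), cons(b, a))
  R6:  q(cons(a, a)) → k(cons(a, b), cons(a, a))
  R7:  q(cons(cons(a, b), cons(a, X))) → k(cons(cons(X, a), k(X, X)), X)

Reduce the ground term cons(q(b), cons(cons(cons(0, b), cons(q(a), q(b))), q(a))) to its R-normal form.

cons(b, cons(cons(cons(0, b), cons(b, b)), b))

1. cons(q(b), cons(cons(cons(0, b), cons(q(a), q(b))), q(a)))  →  cons(q(a), cons(cons(cons(0, b), cons(q(a), q(b))), q(a)))   [R2 at 1]
2. cons(q(a), cons(cons(cons(0, b), cons(q(a), q(b))), q(a)))  →  cons(b, cons(cons(cons(0, b), cons(q(a), q(b))), q(a)))   [R3 at 1]
3. cons(b, cons(cons(cons(0, b), cons(q(a), q(b))), q(a)))  →  cons(b, cons(cons(cons(0, b), cons(b, q(b))), q(a)))   [R3 at 2.1.2.1]
4. cons(b, cons(cons(cons(0, b), cons(b, q(b))), q(a)))  →  cons(b, cons(cons(cons(0, b), cons(b, q(a))), q(a)))   [R2 at 2.1.2.2]
5. cons(b, cons(cons(cons(0, b), cons(b, q(a))), q(a)))  →  cons(b, cons(cons(cons(0, b), cons(b, b)), q(a)))   [R3 at 2.1.2.2]
6. cons(b, cons(cons(cons(0, b), cons(b, b)), q(a)))  →  cons(b, cons(cons(cons(0, b), cons(b, b)), b))   [R3 at 2.2]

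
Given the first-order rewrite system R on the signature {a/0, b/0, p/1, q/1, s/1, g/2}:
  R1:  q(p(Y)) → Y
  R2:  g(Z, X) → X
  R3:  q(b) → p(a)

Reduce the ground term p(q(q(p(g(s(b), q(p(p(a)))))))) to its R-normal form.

p(a)

1. p(q(q(p(g(s(b), q(p(p(a))))))))  →  p(q(g(s(b), q(p(p(a))))))   [R1 at 1.1]
2. p(q(g(s(b), q(p(p(a))))))  →  p(q(q(p(p(a)))))   [R2 at 1.1]
3. p(q(q(p(p(a)))))  →  p(q(p(a)))   [R1 at 1.1]
4. p(q(p(a)))  →  p(a)   [R1 at 1]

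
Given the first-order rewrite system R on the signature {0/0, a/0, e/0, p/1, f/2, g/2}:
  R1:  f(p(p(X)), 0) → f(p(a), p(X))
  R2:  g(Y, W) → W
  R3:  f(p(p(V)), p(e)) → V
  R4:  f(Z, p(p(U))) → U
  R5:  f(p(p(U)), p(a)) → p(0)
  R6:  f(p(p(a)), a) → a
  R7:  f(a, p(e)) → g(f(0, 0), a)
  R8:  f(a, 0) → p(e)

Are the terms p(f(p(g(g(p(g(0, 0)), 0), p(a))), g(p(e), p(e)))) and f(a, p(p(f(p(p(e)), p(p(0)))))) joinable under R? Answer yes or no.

Reduce t₁ = p(f(p(g(g(p(g(0, 0)), 0), p(a))), g(p(e), p(e)))):
1. p(f(p(g(g(p(g(0, 0)), 0), p(a))), g(p(e), p(e))))  →  p(f(p(p(a)), g(p(e), p(e))))   [R2 at 1.1.1]
2. p(f(p(p(a)), g(p(e), p(e))))  →  p(f(p(p(a)), p(e)))   [R2 at 1.2]
3. p(f(p(p(a)), p(e)))  →  p(a)   [R3 at 1]

Reduce t₂ = f(a, p(p(f(p(p(e)), p(p(0)))))):
1. f(a, p(p(f(p(p(e)), p(p(0))))))  →  f(p(p(e)), p(p(0)))   [R4 at ε]
2. f(p(p(e)), p(p(0)))  →  0   [R4 at ε]

no — NF(t₁) = p(a), NF(t₂) = 0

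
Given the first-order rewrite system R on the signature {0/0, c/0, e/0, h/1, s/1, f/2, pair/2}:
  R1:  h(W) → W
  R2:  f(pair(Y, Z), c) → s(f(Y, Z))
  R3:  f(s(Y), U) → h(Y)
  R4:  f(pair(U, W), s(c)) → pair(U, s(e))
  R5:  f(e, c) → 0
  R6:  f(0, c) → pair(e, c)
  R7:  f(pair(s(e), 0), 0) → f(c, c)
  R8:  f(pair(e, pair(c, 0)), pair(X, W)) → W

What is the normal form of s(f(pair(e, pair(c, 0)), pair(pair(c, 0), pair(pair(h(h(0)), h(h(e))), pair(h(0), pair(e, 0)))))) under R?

s(pair(pair(0, e), pair(0, pair(e, 0))))

1. s(f(pair(e, pair(c, 0)), pair(pair(c, 0), pair(pair(h(h(0)), h(h(e))), pair(h(0), pair(e, 0))))))  →  s(pair(pair(h(h(0)), h(h(e))), pair(h(0), pair(e, 0))))   [R8 at 1]
2. s(pair(pair(h(h(0)), h(h(e))), pair(h(0), pair(e, 0))))  →  s(pair(pair(h(0), h(h(e))), pair(h(0), pair(e, 0))))   [R1 at 1.1.1]
3. s(pair(pair(h(0), h(h(e))), pair(h(0), pair(e, 0))))  →  s(pair(pair(0, h(h(e))), pair(h(0), pair(e, 0))))   [R1 at 1.1.1]
4. s(pair(pair(0, h(h(e))), pair(h(0), pair(e, 0))))  →  s(pair(pair(0, h(e)), pair(h(0), pair(e, 0))))   [R1 at 1.1.2]
5. s(pair(pair(0, h(e)), pair(h(0), pair(e, 0))))  →  s(pair(pair(0, e), pair(h(0), pair(e, 0))))   [R1 at 1.1.2]
6. s(pair(pair(0, e), pair(h(0), pair(e, 0))))  →  s(pair(pair(0, e), pair(0, pair(e, 0))))   [R1 at 1.2.1]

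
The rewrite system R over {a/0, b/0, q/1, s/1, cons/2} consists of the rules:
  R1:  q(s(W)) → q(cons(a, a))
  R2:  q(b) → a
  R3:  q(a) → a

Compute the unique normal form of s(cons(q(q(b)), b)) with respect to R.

1. s(cons(q(q(b)), b))  →  s(cons(q(a), b))   [R2 at 1.1.1]
2. s(cons(q(a), b))  →  s(cons(a, b))   [R3 at 1.1]

s(cons(a, b))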